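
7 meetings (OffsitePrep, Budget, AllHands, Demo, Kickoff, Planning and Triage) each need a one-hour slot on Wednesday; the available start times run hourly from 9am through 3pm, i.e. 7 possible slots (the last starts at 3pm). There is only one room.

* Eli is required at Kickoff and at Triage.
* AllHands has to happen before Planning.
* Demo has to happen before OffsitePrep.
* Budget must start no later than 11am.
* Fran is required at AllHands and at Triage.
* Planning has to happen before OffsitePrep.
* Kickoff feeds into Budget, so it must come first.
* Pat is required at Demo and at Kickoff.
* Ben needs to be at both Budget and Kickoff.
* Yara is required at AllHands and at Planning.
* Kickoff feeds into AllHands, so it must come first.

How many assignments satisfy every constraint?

Splitting on OffsitePrep: it can be 2pm (7), 3pm (30). Listing each branch's schedules as (Budget, AllHands, Demo, Kickoff, Planning, Triage):
OffsitePrep=2pm: (10am,11am,12pm,9am,1pm,3pm) (10am,11am,1pm,9am,12pm,3pm) (10am,12pm,11am,9am,1pm,3pm) (11am,10am,12pm,9am,1pm,3pm) (11am,10am,1pm,9am,12pm,3pm) (11am,12pm,9am,10am,1pm,3pm) (11am,12pm,10am,9am,1pm,3pm) — 7.
OffsitePrep=3pm: (10am,11am,12pm,9am,1pm,2pm) (10am,11am,12pm,9am,2pm,1pm) (10am,11am,1pm,9am,12pm,2pm) (10am,11am,1pm,9am,2pm,12pm) (10am,11am,2pm,9am,12pm,1pm) (10am,11am,2pm,9am,1pm,12pm) (10am,12pm,11am,9am,1pm,2pm) (10am,12pm,11am,9am,2pm,1pm) (10am,12pm,1pm,9am,2pm,11am) (10am,12pm,2pm,9am,1pm,11am) (10am,1pm,11am,9am,2pm,12pm) (10am,1pm,12pm,9am,2pm,11am) (11am,10am,12pm,9am,1pm,2pm) (11am,10am,12pm,9am,2pm,1pm) (11am,10am,1pm,9am,12pm,2pm) (11am,10am,1pm,9am,2pm,12pm) (11am,10am,2pm,9am,12pm,1pm) (11am,10am,2pm,9am,1pm,12pm) (11am,12pm,9am,10am,1pm,2pm) (11am,12pm,9am,10am,2pm,1pm) (11am,12pm,10am,9am,1pm,2pm) (11am,12pm,10am,9am,2pm,1pm) (11am,12pm,1pm,9am,2pm,10am) (11am,12pm,1pm,10am,2pm,9am) (11am,12pm,2pm,9am,1pm,10am) (11am,12pm,2pm,10am,1pm,9am) (11am,1pm,9am,10am,2pm,12pm) (11am,1pm,10am,9am,2pm,12pm) (11am,1pm,12pm,9am,2pm,10am) (11am,1pm,12pm,10am,2pm,9am) — 30.
Summing: 7 + 30 = 37.

37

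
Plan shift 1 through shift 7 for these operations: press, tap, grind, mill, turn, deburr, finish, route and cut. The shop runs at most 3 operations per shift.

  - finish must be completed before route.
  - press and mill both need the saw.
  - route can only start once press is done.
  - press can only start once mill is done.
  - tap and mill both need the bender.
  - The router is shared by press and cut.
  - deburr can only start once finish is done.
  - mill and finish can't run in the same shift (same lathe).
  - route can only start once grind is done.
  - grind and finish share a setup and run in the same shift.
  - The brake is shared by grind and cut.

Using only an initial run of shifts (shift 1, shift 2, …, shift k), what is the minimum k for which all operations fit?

3 shifts

The precedence chain requires at least 3 distinct shifts.
With at most 3 per shift and 9 operations, at least 3 shifts are needed.
3 works (last occupied shift: shift 3): for example turn=shift 1; cut=shift 1; grind=shift 2; finish=shift 2; tap=shift 3; route=shift 3; deburr=shift 3; mill=shift 1; press=shift 2.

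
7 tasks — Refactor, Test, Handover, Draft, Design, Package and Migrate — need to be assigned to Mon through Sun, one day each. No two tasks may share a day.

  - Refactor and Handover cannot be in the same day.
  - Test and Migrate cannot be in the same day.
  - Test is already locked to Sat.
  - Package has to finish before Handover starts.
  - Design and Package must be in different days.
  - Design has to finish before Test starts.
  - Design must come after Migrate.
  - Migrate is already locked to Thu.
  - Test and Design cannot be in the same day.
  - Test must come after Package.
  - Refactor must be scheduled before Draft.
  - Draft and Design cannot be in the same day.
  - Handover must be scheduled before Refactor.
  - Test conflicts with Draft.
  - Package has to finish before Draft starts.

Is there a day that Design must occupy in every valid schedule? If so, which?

Migrate is fixed at Thu and must come before Design, so Design is at least Fri.
Test is fixed at Sat and must come after Design, so Design is at most Fri.
So Design must be Fri.

Fri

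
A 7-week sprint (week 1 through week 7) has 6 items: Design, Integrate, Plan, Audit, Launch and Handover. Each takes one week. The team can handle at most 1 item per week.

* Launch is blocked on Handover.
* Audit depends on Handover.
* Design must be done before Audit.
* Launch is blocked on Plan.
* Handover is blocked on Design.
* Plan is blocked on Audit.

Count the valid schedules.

42

Splitting on Design: it can be week 1 (30), week 2 (10), week 3 (2). Listing each branch's schedules as (Integrate, Plan, Audit, Launch, Handover) by week number:
Design=week 1: (2,5,4,6,3) (2,5,4,7,3) (2,6,4,7,3) (2,6,5,7,3) (2,6,5,7,4) (3,5,4,6,2) (3,5,4,7,2) (3,6,4,7,2) (3,6,5,7,2) (3,6,5,7,4) (4,5,3,6,2) (4,5,3,7,2) (4,6,3,7,2) (4,6,5,7,2) (4,6,5,7,3) (5,4,3,6,2) (5,4,3,7,2) (5,6,3,7,2) (5,6,4,7,2) (5,6,4,7,3) (6,4,3,5,2) (6,4,3,7,2) (6,5,3,7,2) (6,5,4,7,2) (6,5,4,7,3) (7,4,3,5,2) (7,4,3,6,2) (7,5,3,6,2) (7,5,4,6,2) (7,5,4,6,3) — 30.
Design=week 2: (1,5,4,6,3) (1,5,4,7,3) (1,6,4,7,3) (1,6,5,7,3) (1,6,5,7,4) (3,6,5,7,4) (4,6,5,7,3) (5,6,4,7,3) (6,5,4,7,3) (7,5,4,6,3) — 10.
Design=week 3: (1,6,5,7,4) (2,6,5,7,4) — 2.
Summing: 30 + 10 + 2 = 42.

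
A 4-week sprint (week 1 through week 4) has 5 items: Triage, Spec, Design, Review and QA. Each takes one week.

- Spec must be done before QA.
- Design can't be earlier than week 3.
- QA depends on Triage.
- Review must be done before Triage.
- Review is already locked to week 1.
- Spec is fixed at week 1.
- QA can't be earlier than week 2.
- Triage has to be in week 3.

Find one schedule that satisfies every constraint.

Design -> week 3; Review -> week 1; QA -> week 4; Triage -> week 3; Spec -> week 1

Checking: Spec(week 1) before QA(week 4); Triage(week 3) before QA(week 4); Review(week 1) before Triage(week 3); Design=week 3 in [week 3,week 4]; Review=week 1 in [week 1,week 1]; QA=week 4 in [week 2,week 4]; Spec=week 1 in [week 1,week 1]; Triage=week 3 in [week 3,week 3].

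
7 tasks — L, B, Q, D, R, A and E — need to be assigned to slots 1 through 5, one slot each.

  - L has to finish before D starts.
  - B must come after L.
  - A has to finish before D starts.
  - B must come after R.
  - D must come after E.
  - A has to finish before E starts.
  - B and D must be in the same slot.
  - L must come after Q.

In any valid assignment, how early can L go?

2

Precedence pushes L to at least 2; downstream work caps L at 4.
L at 2 is achievable: L -> 2, B -> 3, A -> 1, Q -> 1, R -> 1, D -> 3, E -> 2.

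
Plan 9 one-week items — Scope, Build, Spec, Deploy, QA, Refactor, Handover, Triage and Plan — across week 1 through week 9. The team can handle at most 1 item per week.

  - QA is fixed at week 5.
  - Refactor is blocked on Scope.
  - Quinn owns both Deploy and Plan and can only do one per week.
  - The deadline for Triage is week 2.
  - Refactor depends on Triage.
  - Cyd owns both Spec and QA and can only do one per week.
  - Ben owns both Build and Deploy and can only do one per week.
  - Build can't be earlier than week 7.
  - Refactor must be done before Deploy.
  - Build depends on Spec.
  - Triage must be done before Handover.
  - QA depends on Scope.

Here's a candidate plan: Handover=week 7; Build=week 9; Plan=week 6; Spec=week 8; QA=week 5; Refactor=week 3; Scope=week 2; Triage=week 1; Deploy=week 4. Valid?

Yes

Build depends on Spec — holds.
The team can handle at most 1 item per week — holds.
Quinn owns both Deploy and Plan and can only do one per week — holds.
Build can't be earlier than week 7 — holds.
Ben owns both Build and Deploy and can only do one per week — holds.
Triage must be done before Handover — holds.
Refactor depends on Triage — holds.
QA depends on Scope — holds.
Cyd owns both Spec and QA and can only do one per week — holds.
The deadline for Triage is week 2 — holds.
Refactor must be done before Deploy — holds.
Refactor is blocked on Scope — holds.
QA is fixed at week 5 — holds.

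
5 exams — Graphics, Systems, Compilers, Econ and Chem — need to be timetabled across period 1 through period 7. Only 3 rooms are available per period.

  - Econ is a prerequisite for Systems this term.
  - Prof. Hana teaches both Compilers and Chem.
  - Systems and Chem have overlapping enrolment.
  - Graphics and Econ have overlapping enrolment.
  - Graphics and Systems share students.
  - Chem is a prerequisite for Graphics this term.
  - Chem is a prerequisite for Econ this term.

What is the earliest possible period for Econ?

period 2

Precedence pushes Econ to at least period 2; downstream work caps Econ at period 6.
Econ at period 2 is achievable: Systems in period 4; Econ in period 2; Compilers in period 2; Chem in period 1; Graphics in period 3.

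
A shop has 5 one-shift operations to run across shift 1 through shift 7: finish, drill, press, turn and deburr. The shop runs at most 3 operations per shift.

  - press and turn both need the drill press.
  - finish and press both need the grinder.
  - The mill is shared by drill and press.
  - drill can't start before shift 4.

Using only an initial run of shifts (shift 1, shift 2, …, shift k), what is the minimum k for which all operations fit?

With at most 3 per shift and 5 operations, at least 2 shifts are needed.
drill can't be placed before shift 4, so the schedule must run through at least shift 4.
4 works (last occupied shift: shift 4): for example turn in shift 1, drill in shift 4, press in shift 2, deburr in shift 1, finish in shift 1.

4 shifts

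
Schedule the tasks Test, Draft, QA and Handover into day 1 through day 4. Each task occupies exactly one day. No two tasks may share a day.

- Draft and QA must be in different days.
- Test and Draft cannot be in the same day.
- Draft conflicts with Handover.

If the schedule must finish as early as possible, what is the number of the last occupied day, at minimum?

day 4

With at most 1 per day and 4 tasks, at least 4 days are needed.
4 works (last occupied day: day 4): for example QA=day 3, Test=day 1, Draft=day 2, Handover=day 4.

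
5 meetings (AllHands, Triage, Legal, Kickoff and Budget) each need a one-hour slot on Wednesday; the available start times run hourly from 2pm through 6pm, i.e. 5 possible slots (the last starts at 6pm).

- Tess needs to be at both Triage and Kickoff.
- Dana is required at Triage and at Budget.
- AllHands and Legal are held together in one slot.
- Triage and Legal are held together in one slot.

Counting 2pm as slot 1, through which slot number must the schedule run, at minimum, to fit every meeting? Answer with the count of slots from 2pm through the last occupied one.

2

Could 1 slot be enough, i.e. nothing placed later than 2pm? No: Kickoff can't share with Triage (2pm) → nothing is left.
So 1 slot is not enough.
2 works (last occupied slot: 3pm): for example Triage in 2pm; AllHands in 2pm; Kickoff in 3pm; Legal in 2pm; Budget in 3pm.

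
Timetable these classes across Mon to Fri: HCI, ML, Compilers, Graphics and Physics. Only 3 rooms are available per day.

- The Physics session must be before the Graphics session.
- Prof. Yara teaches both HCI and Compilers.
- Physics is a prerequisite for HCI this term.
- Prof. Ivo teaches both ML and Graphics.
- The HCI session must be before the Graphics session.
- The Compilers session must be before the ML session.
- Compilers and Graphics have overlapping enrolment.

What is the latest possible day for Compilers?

Thu

Downstream work caps Compilers at Thu.
Compilers at Thu is achievable: Physics=Mon; Compilers=Thu; ML=Fri; Graphics=Wed; HCI=Tue.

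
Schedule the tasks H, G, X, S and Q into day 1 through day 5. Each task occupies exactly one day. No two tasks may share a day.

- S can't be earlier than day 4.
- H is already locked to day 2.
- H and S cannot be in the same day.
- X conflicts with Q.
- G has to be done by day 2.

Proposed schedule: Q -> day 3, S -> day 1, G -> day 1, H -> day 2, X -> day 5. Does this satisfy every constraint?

G has to be done by day 2 — holds.
S can't be earlier than day 4 — violated.
X conflicts with Q — holds.
H and S cannot be in the same day — holds.
H is already locked to day 2 — holds.
No two tasks may share a day — violated.

Invalid. S can't be earlier than day 4.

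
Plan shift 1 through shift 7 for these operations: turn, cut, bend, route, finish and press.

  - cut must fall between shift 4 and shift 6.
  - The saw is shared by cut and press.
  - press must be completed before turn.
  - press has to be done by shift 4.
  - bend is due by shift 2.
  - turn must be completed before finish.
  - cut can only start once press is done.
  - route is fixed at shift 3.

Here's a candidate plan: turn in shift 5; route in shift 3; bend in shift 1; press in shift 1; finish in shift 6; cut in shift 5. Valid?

cut can only start once press is done — holds.
cut must fall between shift 4 and shift 6 — holds.
turn must be completed before finish — holds.
route is fixed at shift 3 — holds.
The saw is shared by cut and press — holds.
press must be completed before turn — holds.
press has to be done by shift 4 — holds.
bend is due by shift 2 — holds.

Yes, all constraints hold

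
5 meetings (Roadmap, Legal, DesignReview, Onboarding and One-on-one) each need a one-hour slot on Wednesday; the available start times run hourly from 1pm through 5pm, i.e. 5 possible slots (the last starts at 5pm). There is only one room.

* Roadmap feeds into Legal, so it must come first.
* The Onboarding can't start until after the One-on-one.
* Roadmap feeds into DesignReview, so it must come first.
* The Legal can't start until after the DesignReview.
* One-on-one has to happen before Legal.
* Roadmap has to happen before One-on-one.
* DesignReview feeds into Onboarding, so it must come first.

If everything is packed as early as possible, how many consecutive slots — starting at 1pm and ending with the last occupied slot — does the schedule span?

The precedence chain requires at least 3 distinct slots.
With at most 1 per slot and 5 meetings, at least 5 slots are needed.
5 works (last occupied slot: 5pm): for example DesignReview -> 2pm; Legal -> 4pm; One-on-one -> 3pm; Onboarding -> 5pm; Roadmap -> 1pm.

5 slots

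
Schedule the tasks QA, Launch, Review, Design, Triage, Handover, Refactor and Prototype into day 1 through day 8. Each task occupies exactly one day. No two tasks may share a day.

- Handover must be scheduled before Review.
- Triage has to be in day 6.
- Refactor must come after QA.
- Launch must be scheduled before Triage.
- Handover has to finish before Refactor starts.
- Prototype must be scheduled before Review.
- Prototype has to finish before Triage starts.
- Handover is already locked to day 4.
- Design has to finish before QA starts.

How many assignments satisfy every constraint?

Splitting on QA: it can be day 2 (4), day 3 (8), day 5 (12), day 7 (6). Listing each branch's schedules as (Launch, Review, Design, Triage, Handover, Refactor, Prototype) by day number:
QA=day 2: (3,7,1,6,4,8,5) (3,8,1,6,4,7,5) (5,7,1,6,4,8,3) (5,8,1,6,4,7,3) — 4.
QA=day 3: (1,7,2,6,4,8,5) (1,8,2,6,4,7,5) (2,7,1,6,4,8,5) (2,8,1,6,4,7,5) (5,7,1,6,4,8,2) (5,7,2,6,4,8,1) (5,8,1,6,4,7,2) (5,8,2,6,4,7,1) — 8.
QA=day 5: (1,7,2,6,4,8,3) (1,7,3,6,4,8,2) (1,8,2,6,4,7,3) (1,8,3,6,4,7,2) (2,7,1,6,4,8,3) (2,7,3,6,4,8,1) (2,8,1,6,4,7,3) (2,8,3,6,4,7,1) (3,7,1,6,4,8,2) (3,7,2,6,4,8,1) (3,8,1,6,4,7,2) (3,8,2,6,4,7,1) — 12.
QA=day 7: (1,5,2,6,4,8,3) (1,5,3,6,4,8,2) (2,5,1,6,4,8,3) (2,5,3,6,4,8,1) (3,5,1,6,4,8,2) (3,5,2,6,4,8,1) — 6.
Summing: 4 + 8 + 12 + 6 = 30.

30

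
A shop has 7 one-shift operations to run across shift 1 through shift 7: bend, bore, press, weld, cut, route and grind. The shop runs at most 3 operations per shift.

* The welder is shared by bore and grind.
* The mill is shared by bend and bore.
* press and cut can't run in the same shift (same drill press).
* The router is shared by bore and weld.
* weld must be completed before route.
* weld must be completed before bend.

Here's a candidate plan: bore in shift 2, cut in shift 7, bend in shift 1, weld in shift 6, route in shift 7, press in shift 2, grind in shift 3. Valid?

The shop runs at most 3 operations per shift — holds.
The welder is shared by bore and grind — holds.
The mill is shared by bend and bore — holds.
weld must be completed before bend — violated.
press and cut can't run in the same shift (same drill press) — holds.
The router is shared by bore and weld — holds.
weld must be completed before route — holds.

No — it violates: weld must be completed before bend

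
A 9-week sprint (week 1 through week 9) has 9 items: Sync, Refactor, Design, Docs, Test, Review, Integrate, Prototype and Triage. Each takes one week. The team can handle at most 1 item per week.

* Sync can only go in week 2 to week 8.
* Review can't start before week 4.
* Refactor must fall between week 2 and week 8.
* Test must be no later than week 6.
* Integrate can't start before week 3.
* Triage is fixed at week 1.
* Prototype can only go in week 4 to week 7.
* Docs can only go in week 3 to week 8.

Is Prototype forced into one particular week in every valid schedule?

No

Prototype can be week 4 (e.g. Integrate -> week 8, Prototype -> week 4, Docs -> week 3, Test -> week 2, Refactor -> week 7, Review -> week 5, Triage -> week 1, Design -> week 9, Sync -> week 6) or week 5 (e.g. Test in week 2; Integrate in week 8; Triage in week 1; Refactor in week 7; Docs in week 3; Sync in week 6; Design in week 9; Review in week 4; Prototype in week 5).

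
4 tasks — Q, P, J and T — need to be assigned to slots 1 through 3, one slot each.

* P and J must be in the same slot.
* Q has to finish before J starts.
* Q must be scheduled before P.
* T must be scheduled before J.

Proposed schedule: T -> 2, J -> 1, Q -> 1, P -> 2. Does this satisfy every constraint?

Q must be scheduled before P — holds.
Q has to finish before J starts — violated.
T must be scheduled before J — violated.
P and J must be in the same slot — violated.

No. T must be scheduled before J is not satisfied.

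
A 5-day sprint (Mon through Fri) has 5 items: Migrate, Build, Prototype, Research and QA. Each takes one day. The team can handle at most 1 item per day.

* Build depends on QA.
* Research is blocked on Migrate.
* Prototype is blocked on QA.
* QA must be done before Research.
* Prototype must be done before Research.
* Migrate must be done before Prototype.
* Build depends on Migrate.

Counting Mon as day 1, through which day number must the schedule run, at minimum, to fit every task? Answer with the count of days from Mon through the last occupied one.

5 days

The precedence chain requires at least 3 distinct days.
With at most 1 per day and 5 tasks, at least 5 days are needed.
5 works (last occupied day: Fri): for example Research -> Thu; QA -> Tue; Build -> Fri; Migrate -> Mon; Prototype -> Wed.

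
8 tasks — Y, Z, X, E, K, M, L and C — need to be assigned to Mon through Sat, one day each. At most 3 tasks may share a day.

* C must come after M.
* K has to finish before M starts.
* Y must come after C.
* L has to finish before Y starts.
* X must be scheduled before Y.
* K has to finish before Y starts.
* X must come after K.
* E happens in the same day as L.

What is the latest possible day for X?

Fri

Precedence pushes X to at least Tue; downstream work caps X at Fri.
X at Fri is achievable: Z=Tue; C=Wed; X=Fri; E=Mon; Y=Sat; K=Mon; M=Tue; L=Mon.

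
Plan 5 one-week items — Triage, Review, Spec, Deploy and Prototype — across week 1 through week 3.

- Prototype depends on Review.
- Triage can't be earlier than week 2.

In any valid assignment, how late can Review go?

week 2

Downstream work caps Review at week 2.
Review at week 2 is achievable: Deploy -> week 1; Review -> week 2; Prototype -> week 3; Spec -> week 1; Triage -> week 2.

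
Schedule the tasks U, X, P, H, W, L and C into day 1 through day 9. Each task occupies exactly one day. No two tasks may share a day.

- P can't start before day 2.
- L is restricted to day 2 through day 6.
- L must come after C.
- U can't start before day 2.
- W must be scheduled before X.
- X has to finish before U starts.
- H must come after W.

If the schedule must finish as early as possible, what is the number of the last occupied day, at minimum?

The precedence chain requires at least 3 distinct days.
With at most 1 per day and 7 tasks, at least 7 days are needed.
7 works (last occupied day: day 7): for example L in day 2, U in day 5, C in day 1, X in day 4, H in day 7, W in day 3, P in day 6.

day 7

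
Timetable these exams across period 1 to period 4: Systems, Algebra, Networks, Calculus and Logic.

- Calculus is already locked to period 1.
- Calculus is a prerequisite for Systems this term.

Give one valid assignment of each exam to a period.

Calculus in period 1, Networks in period 1, Logic in period 1, Systems in period 2, Algebra in period 1

Checking: Calculus(period 1) before Systems(period 2); Calculus=period 1 in [period 1,period 1].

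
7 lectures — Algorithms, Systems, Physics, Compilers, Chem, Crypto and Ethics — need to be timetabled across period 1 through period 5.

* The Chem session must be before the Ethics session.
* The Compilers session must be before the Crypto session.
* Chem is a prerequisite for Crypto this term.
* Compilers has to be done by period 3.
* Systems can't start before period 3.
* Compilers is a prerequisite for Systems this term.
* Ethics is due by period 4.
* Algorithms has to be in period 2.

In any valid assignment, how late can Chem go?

period 3

Downstream work caps Chem at period 3.
Chem at period 3 is achievable: Systems in period 3, Chem in period 3, Crypto in period 4, Physics in period 1, Compilers in period 1, Ethics in period 4, Algorithms in period 2.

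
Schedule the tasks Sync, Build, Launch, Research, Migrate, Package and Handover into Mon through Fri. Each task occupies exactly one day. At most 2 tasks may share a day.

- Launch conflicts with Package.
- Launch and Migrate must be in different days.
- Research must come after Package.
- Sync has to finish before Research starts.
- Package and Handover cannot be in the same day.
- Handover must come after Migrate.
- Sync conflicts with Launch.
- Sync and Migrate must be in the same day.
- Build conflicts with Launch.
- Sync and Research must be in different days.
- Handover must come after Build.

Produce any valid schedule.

Migrate in Mon; Package in Tue; Handover in Wed; Launch in Thu; Research in Wed; Sync in Mon; Build in Tue

Checking: Package(Tue) before Research(Wed); Sync(Mon) before Research(Wed); Migrate(Mon) before Handover(Wed); Build(Tue) before Handover(Wed); Package(Tue) != Handover(Wed); Sync(Mon) != Research(Wed); Sync(Mon) != Launch(Thu); Launch(Thu) != Migrate(Mon); Launch(Thu) != Package(Tue); Build(Tue) != Launch(Thu); Sync = Migrate = Mon; max 2 per day (cap 2).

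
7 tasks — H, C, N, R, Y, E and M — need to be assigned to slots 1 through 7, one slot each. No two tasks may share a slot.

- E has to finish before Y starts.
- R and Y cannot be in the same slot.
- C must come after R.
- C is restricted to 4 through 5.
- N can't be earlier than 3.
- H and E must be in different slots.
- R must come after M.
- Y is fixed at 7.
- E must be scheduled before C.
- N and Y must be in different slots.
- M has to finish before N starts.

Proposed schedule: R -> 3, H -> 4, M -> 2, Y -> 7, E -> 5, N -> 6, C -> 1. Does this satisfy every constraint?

R must come after M — holds.
E must be scheduled before C — violated.
M has to finish before N starts — holds.
E has to finish before Y starts — holds.
Y is fixed at 7 — holds.
N and Y must be in different slots — holds.
No two tasks may share a slot — holds.
C must come after R — violated.
R and Y cannot be in the same slot — holds.
C is restricted to 4 through 5 — violated.
N can't be earlier than 3 — holds.
H and E must be in different slots — holds.

No. E must be scheduled before C is not satisfied.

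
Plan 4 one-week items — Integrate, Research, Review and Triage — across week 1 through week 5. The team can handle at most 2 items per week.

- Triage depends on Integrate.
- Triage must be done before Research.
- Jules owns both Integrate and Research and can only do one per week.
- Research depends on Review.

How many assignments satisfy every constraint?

Splitting on Integrate: it can be week 1 (20), week 2 (11), week 3 (4). Listing each branch's schedules as (Research, Review, Triage) by week number:
Integrate=week 1: (3,1,2) (3,2,2) (4,1,2) (4,1,3) (4,2,2) (4,2,3) (4,3,2) (4,3,3) (5,1,2) (5,1,3) (5,1,4) (5,2,2) (5,2,3) (5,2,4) (5,3,2) (5,3,3) (5,3,4) (5,4,2) (5,4,3) (5,4,4) — 20.
Integrate=week 2: (4,1,3) (4,2,3) (4,3,3) (5,1,3) (5,1,4) (5,2,3) (5,2,4) (5,3,3) (5,3,4) (5,4,3) (5,4,4) — 11.
Integrate=week 3: (5,1,4) (5,2,4) (5,3,4) (5,4,4) — 4.
Summing: 20 + 11 + 4 = 35.

35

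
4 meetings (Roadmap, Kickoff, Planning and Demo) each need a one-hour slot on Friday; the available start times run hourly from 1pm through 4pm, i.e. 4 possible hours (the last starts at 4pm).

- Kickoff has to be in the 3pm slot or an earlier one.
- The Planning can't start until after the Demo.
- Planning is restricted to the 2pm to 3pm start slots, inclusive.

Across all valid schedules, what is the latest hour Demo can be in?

Downstream work caps Demo at 2pm.
Demo at 2pm is achievable: Roadmap in 1pm, Kickoff in 1pm, Demo in 2pm, Planning in 3pm.

2pm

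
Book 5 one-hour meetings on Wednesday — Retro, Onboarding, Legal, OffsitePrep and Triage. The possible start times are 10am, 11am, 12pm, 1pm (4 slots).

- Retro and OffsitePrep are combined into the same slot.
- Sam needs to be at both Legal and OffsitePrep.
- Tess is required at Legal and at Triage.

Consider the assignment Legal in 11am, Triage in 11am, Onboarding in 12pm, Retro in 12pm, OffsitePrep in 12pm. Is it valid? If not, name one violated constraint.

No. Tess is required at Legal and at Triage is not satisfied.

Sam needs to be at both Legal and OffsitePrep — holds.
Tess is required at Legal and at Triage — violated.
Retro and OffsitePrep are combined into the same slot — holds.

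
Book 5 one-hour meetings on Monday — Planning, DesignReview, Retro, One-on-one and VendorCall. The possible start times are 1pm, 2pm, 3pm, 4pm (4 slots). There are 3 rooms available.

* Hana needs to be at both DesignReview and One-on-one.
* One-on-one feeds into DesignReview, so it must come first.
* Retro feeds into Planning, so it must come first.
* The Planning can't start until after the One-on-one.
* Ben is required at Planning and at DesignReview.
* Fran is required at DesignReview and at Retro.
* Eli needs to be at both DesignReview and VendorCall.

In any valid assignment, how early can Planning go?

2pm

Precedence pushes Planning to at least 2pm.
Planning at 2pm is achievable: DesignReview=3pm; Retro=1pm; VendorCall=1pm; Planning=2pm; One-on-one=1pm.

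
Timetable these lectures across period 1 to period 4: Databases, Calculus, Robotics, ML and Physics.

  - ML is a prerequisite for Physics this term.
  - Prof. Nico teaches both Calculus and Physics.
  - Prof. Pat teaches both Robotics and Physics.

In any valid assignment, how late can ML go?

Downstream work caps ML at period 3.
ML at period 3 is achievable: ML in period 3; Databases in period 1; Calculus in period 1; Robotics in period 1; Physics in period 4.

period 3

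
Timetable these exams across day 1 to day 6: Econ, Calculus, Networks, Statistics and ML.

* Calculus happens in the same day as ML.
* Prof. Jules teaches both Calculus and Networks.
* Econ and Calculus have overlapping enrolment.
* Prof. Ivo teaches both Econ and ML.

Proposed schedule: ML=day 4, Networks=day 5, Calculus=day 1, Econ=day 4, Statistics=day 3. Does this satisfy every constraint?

No — it violates: Prof. Ivo teaches both Econ and ML

Calculus happens in the same day as ML — violated.
Prof. Ivo teaches both Econ and ML — violated.
Econ and Calculus have overlapping enrolment — holds.
Prof. Jules teaches both Calculus and Networks — holds.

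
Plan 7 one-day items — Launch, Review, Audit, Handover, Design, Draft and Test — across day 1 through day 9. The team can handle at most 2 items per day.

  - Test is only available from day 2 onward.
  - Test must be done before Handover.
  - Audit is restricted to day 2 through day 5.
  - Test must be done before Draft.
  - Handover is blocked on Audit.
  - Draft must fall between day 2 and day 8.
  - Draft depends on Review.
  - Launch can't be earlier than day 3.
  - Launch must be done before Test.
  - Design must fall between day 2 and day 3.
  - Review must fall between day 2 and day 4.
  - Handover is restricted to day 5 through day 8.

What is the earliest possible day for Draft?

Draft is available from day 2; precedence pushes Draft to at least day 5; Draft's own window allows nothing later than day 8.
Draft at day 5 is achievable: Test -> day 4, Audit -> day 3, Review -> day 2, Design -> day 2, Launch -> day 3, Draft -> day 5, Handover -> day 5.

day 5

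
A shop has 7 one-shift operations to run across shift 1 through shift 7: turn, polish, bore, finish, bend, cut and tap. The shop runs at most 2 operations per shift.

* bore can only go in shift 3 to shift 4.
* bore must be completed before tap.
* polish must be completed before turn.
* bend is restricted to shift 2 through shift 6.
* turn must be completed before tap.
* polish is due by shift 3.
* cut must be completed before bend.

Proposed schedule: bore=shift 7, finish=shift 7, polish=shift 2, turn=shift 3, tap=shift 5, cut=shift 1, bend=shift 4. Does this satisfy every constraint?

The shop runs at most 2 operations per shift — holds.
bore can only go in shift 3 to shift 4 — violated.
turn must be completed before tap — holds.
cut must be completed before bend — holds.
polish is due by shift 3 — holds.
bore must be completed before tap — violated.
polish must be completed before turn — holds.
bend is restricted to shift 2 through shift 6 — holds.

No. bore can only go in shift 3 to shift 4 is not satisfied.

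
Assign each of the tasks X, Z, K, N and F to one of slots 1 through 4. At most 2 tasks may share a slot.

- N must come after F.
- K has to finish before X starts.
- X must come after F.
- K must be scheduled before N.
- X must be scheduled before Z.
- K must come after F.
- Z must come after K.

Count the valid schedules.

2

Enumerating: F=1; Z=4; N=3; X=3; K=2 | Z=4, N=4, F=1, K=2, X=3.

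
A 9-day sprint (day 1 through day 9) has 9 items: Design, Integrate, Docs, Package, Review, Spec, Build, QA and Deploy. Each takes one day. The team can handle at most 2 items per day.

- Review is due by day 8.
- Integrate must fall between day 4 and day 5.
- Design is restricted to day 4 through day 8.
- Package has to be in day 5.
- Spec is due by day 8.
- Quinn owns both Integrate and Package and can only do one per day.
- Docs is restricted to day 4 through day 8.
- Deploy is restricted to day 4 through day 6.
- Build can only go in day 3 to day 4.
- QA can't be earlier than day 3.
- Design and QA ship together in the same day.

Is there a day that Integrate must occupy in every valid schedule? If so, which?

Integrate's window is day 4–day 5.
Package is fixed at day 5, and Integrate can't share a day with Package.
So Integrate must be day 4.

day 4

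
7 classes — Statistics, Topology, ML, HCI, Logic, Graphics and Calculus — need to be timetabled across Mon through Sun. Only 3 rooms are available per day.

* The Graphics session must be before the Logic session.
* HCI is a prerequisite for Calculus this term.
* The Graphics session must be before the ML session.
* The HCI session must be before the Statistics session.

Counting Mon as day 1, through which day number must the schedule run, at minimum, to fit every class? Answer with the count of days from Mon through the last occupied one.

The precedence chain requires at least 2 distinct days.
With at most 3 per day and 7 classes, at least 3 days are needed.
3 works (last occupied day: Wed): for example Topology -> Mon; Graphics -> Mon; Calculus -> Wed; ML -> Tue; HCI -> Mon; Logic -> Tue; Statistics -> Tue.

3 days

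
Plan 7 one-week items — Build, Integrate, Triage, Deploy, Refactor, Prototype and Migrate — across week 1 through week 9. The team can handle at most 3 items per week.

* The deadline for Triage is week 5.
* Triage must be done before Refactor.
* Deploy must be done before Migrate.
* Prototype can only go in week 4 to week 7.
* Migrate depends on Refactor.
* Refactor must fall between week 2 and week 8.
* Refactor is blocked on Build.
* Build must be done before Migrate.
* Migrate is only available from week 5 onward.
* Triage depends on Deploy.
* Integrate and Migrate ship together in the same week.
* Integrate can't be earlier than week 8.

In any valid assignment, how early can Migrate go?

week 8

Migrate is available from week 5; Migrate must be in the same week as Integrate, which can't be before week 8, so Migrate is at least week 8.
Migrate at week 8 is achievable: Migrate -> week 8; Refactor -> week 3; Build -> week 1; Deploy -> week 1; Prototype -> week 4; Triage -> week 2; Integrate -> week 8.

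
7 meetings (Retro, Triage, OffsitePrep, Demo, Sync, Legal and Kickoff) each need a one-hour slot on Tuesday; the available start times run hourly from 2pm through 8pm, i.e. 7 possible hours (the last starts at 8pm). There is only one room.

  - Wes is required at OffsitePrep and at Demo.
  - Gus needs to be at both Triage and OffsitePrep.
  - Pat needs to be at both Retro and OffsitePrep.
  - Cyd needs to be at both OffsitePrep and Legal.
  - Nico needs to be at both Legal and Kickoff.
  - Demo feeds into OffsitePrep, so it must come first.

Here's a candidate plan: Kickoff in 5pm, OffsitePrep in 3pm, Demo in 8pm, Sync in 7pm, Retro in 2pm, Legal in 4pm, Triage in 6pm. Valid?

Invalid. Demo feeds into OffsitePrep, so it must come first.

Gus needs to be at both Triage and OffsitePrep — holds.
There is only one room — holds.
Demo feeds into OffsitePrep, so it must come first — violated.
Pat needs to be at both Retro and OffsitePrep — holds.
Cyd needs to be at both OffsitePrep and Legal — holds.
Wes is required at OffsitePrep and at Demo — holds.
Nico needs to be at both Legal and Kickoff — holds.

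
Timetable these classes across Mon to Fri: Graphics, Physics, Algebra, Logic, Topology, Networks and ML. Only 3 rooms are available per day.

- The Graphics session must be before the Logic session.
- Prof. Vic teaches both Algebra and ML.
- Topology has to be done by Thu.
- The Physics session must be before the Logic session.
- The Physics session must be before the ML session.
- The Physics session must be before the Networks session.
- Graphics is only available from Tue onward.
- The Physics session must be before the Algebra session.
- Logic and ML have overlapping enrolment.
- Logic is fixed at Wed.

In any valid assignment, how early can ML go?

Precedence pushes ML to at least Tue.
ML at Tue is achievable: Algebra in Wed, Logic in Wed, Topology in Mon, Networks in Tue, Physics in Mon, ML in Tue, Graphics in Tue.

Tue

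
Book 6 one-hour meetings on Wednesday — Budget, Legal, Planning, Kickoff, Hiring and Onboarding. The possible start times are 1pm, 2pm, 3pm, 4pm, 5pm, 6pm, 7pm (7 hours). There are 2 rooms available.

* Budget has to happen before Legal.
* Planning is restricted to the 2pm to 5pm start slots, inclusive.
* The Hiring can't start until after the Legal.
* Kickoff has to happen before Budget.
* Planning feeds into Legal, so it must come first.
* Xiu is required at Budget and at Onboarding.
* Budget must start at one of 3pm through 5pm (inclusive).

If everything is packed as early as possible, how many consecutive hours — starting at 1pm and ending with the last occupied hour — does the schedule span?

The precedence chain requires at least 4 distinct hours.
With at most 2 per hour and 6 meetings, at least 3 hours are needed.
Propagating the time windows through the other constraints, Hiring can't land before 5pm — that is hour 5 counting from 1pm — so the schedule must run through at least 5 hours.
5 works (last occupied hour: 5pm): for example Onboarding in 1pm, Kickoff in 1pm, Hiring in 5pm, Planning in 2pm, Budget in 3pm, Legal in 4pm.

5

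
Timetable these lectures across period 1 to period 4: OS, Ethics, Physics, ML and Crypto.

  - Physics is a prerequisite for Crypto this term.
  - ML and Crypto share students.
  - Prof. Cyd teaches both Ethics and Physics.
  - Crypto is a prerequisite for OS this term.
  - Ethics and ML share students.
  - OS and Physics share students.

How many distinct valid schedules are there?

Splitting on OS: it can be period 3 (7), period 4 (21). Listing each branch's schedules as (Ethics, Physics, ML, Crypto) by period number:
OS=period 3: (2,1,1,2) (2,1,3,2) (2,1,4,2) (3,1,1,2) (3,1,4,2) (4,1,1,2) (4,1,3,2) — 7.
OS=period 4: (1,2,2,3) (1,2,4,3) (2,1,1,2) (2,1,1,3) (2,1,3,2) (2,1,4,2) (2,1,4,3) (3,1,1,2) (3,1,1,3) (3,1,2,3) (3,1,4,2) (3,1,4,3) (3,2,1,3) (3,2,2,3) (3,2,4,3) (4,1,1,2) (4,1,1,3) (4,1,2,3) (4,1,3,2) (4,2,1,3) (4,2,2,3) — 21.
Summing: 7 + 21 = 28.

28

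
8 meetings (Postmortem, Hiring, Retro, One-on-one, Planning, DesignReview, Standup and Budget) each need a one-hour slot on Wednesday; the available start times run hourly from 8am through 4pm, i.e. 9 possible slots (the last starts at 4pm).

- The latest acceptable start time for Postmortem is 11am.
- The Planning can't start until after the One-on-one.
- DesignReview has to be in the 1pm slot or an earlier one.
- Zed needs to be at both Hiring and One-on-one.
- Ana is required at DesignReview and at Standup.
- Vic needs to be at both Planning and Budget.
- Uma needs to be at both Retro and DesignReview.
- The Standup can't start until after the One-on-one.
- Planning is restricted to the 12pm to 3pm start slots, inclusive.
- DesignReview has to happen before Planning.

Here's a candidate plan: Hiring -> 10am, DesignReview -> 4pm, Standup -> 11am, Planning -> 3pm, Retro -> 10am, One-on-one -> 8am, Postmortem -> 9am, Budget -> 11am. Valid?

Uma needs to be at both Retro and DesignReview — holds.
Vic needs to be at both Planning and Budget — holds.
DesignReview has to happen before Planning — violated.
Ana is required at DesignReview and at Standup — holds.
Planning is restricted to the 12pm to 3pm start slots, inclusive — holds.
Zed needs to be at both Hiring and One-on-one — holds.
DesignReview has to be in the 1pm slot or an earlier one — violated.
The Standup can't start until after the One-on-one — holds.
The Planning can't start until after the One-on-one — holds.
The latest acceptable start time for Postmortem is 11am — holds.

No. DesignReview has to be in the 1pm slot or an earlier one is not satisfied.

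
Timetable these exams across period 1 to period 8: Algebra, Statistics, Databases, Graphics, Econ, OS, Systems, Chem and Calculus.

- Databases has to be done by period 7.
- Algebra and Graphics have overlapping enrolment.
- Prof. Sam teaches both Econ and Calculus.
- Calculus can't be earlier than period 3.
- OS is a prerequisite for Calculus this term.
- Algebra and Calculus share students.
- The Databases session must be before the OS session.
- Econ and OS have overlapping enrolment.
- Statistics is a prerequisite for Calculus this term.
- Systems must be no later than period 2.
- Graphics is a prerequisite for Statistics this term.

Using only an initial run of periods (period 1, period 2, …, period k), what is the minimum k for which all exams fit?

The precedence chain requires at least 3 distinct periods.
3 works (last occupied period: period 3): for example Graphics in period 1; Algebra in period 2; OS in period 2; Statistics in period 2; Calculus in period 3; Chem in period 1; Systems in period 1; Econ in period 1; Databases in period 1.

3 periods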